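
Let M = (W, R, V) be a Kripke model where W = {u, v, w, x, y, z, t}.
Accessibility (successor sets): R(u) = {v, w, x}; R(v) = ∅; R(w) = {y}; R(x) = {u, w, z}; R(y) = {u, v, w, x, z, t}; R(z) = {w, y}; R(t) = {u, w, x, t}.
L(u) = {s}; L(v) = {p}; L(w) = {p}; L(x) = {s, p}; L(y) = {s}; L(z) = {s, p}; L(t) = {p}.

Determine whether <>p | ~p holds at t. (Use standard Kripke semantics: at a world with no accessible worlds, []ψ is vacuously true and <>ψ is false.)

At t: <>p is true, ~p is false, so <>p | ~p is true.
  At t: <>p requires p at some successor in {u, w, x, t}.
    p holds at w, so <>p is true at t.

Yes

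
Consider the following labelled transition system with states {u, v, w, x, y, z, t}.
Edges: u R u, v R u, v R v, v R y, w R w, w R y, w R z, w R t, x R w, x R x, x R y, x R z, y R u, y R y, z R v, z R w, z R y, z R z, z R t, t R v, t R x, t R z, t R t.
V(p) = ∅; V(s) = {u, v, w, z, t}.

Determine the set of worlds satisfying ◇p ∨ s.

Let φ = ◇p ∨ s. Evaluate φ at each world:
  u (successors {u}): φ is true.
  v (successors {u, v, y}): φ is true.
  w (successors {w, y, z, t}): φ is true.
  x (successors {w, x, y, z}): φ is false.
  y (successors {u, y}): φ is false.
  z (successors {v, w, y, z, t}): φ is true.
  t (successors {v, x, z, t}): φ is true.
For instance, at z:
  At z: ◇p is false, s is true, so ◇p ∨ s is true.
    At z: ◇p requires p at some successor in {v, w, y, z, t}.
      At v: p is false.
      At w: p is false.
      At y: p is false.
      At z: p is false.
      At t: p is false.
    So ◇p is false at z.
Satisfying worlds: {u, v, w, z, t}

u, v, w, z, t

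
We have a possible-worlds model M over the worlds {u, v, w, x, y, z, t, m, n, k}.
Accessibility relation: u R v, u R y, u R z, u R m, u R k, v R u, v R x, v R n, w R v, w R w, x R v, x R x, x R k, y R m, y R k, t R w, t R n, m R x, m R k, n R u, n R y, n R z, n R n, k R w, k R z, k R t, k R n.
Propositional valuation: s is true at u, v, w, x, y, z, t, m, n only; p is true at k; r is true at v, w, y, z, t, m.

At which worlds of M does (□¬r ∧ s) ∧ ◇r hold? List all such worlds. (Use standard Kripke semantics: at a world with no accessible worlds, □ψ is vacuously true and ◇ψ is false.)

none

Recall that □ψ holds at a world iff ψ holds at every accessible world, and ◇ψ holds iff ψ holds at some accessible world.
Let φ = (□¬r ∧ s) ∧ ◇r. Evaluate φ at each world:
  u (successors {v, y, z, m, k}): φ is false.
  v (successors {u, x, n}): φ is false.
  w (successors {v, w}): φ is false.
  x (successors {v, x, k}): φ is false.
  y (successors {m, k}): φ is false.
  z (successors ∅): φ is false.
  t (successors {w, n}): φ is false.
  m (successors {x, k}): φ is false.
  n (successors {u, y, z, n}): φ is false.
  k (successors {w, z, t, n}): φ is false.
For instance, at y:
  At y: □¬r ∧ s is false, ◇r is true, so (□¬r ∧ s) ∧ ◇r is false.
    At y: □¬r is false, s is true, so □¬r ∧ s is false.
      At y: □¬r requires ¬r at every successor {m, k}.
        ¬r fails at m, so □¬r is false at y.
    At y: ◇r requires r at some successor in {m, k}.
      r holds at m, so ◇r is true at y.
Satisfying worlds: none.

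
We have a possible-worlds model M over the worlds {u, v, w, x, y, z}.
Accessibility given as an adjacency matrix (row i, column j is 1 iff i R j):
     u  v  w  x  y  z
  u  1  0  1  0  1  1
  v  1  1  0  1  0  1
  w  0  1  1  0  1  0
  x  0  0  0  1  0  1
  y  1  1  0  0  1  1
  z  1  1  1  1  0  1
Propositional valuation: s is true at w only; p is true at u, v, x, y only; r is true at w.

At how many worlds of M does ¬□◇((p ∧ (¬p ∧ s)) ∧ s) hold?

6

Recall that □ψ holds at a world iff ψ holds at every accessible world, and ◇ψ holds iff ψ holds at some accessible world.
Let φ = ¬□◇((p ∧ (¬p ∧ s)) ∧ s). Evaluate φ at each world:
  u (successors {u, w, y, z}): φ is true.
  v (successors {u, v, x, z}): φ is true.
  w (successors {v, w, y}): φ is true.
  x (successors {x, z}): φ is true.
  y (successors {u, v, y, z}): φ is true.
  z (successors {u, v, w, x, z}): φ is true.
For instance, at u:
  At u: □◇((p ∧ (¬p ∧ s)) ∧ s) is false, so ¬□◇((p ∧ (¬p ∧ s)) ∧ s) is true.
    At u: □◇((p ∧ (¬p ∧ s)) ∧ s) requires ◇((p ∧ (¬p ∧ s)) ∧ s) at every successor {u, w, y, z}.
      ◇((p ∧ (¬p ∧ s)) ∧ s) fails at u, so □◇((p ∧ (¬p ∧ s)) ∧ s) is false at u.
Satisfying worlds: {u, v, w, x, y, z}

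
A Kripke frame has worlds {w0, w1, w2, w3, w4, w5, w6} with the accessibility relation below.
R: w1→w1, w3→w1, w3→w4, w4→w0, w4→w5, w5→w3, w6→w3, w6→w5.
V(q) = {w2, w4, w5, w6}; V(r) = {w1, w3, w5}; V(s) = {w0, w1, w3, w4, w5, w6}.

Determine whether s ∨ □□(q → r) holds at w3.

At w3: s is true, □□(q → r) is true, so s ∨ □□(q → r) is true.
  At w3: □□(q → r) requires □(q → r) at every successor {w1, w4}.
      At w1: □(q → r) requires q → r at every successor {w1}.
        At w1: q → r is true.
      So □(q → r) is true at w1.
      At w4: □(q → r) requires q → r at every successor {w0, w5}.
        At w0: q → r is true.
        At w5: q → r is true.
      So □(q → r) is true at w4.
  So □□(q → r) is true at w3.

Yes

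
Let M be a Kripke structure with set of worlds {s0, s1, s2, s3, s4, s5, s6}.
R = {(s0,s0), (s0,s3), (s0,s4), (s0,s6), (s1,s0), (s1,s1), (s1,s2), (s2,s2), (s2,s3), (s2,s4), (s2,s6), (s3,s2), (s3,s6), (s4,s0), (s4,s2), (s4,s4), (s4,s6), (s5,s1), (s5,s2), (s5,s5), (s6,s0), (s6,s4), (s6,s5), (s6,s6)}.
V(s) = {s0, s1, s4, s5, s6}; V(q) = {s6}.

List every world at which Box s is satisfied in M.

s6

Let φ = Box s. Evaluate φ at each world:
  s0 (successors {s0, s3, s4, s6}): φ is false.
  s1 (successors {s0, s1, s2}): φ is false.
  s2 (successors {s2, s3, s4, s6}): φ is false.
  s3 (successors {s2, s6}): φ is false.
  s4 (successors {s0, s2, s4, s6}): φ is false.
  s5 (successors {s1, s2, s5}): φ is false.
  s6 (successors {s0, s4, s5, s6}): φ is true.
For instance, at s2:
  At s2: Box s requires s at every successor {s2, s3, s4, s6}.
    s fails at s2, so Box s is false at s2.
Satisfying worlds: {s6}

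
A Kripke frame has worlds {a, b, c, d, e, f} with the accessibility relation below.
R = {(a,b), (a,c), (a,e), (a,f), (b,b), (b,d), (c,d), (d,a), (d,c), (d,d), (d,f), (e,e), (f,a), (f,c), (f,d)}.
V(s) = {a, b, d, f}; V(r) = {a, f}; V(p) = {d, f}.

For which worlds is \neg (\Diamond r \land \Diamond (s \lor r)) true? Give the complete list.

Recall that \Diamond ψ holds at a world iff ψ holds at some accessible world.
Let φ = \neg (\Diamond r \land \Diamond (s \lor r)). Evaluate φ at each world:
  a (successors {b, c, e, f}): φ is false.
  b (successors {b, d}): φ is true.
  c (successors {d}): φ is true.
  d (successors {a, c, d, f}): φ is false.
  e (successors {e}): φ is true.
  f (successors {a, c, d}): φ is false.
For instance, at b:
  At b: \Diamond r \land \Diamond (s \lor r) is false, so \neg (\Diamond r \land \Diamond (s \lor r)) is true.
    At b: \Diamond r is false, \Diamond (s \lor r) is true, so \Diamond r \land \Diamond (s \lor r) is false.
      At b: \Diamond r requires r at some successor in {b, d}.
        At b: r is false.
        At d: r is false.
      So \Diamond r is false at b.
      At b: \Diamond (s \lor r) requires s \lor r at some successor in {b, d}.
        s \lor r holds at b, so \Diamond (s \lor r) is true at b.
Satisfying worlds: {b, c, e}

b, c, e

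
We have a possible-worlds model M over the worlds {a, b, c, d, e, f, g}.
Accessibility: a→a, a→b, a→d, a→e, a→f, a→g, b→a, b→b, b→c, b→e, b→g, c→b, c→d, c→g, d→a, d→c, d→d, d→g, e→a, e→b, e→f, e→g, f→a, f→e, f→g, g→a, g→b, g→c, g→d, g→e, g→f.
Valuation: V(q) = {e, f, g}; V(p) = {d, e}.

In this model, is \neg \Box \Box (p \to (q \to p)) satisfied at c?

No

At c: \Box \Box (p \to (q \to p)) is true, so \neg \Box \Box (p \to (q \to p)) is false.
  At c: \Box \Box (p \to (q \to p)) requires \Box (p \to (q \to p)) at every successor {b, d, g}.
      At b: \Box (p \to (q \to p)) requires p \to (q \to p) at every successor {a, b, c, e, g}.
        At a: p \to (q \to p) is true.
        At b: p \to (q \to p) is true.
        At c: p \to (q \to p) is true.
        At e: p \to (q \to p) is true.
        At g: p \to (q \to p) is true.
      So \Box (p \to (q \to p)) is true at b.
      At d: \Box (p \to (q \to p)) requires p \to (q \to p) at every successor {a, c, d, g}.
        At a: p \to (q \to p) is true.
        At c: p \to (q \to p) is true.
        At d: p \to (q \to p) is true.
        At g: p \to (q \to p) is true.
      So \Box (p \to (q \to p)) is true at d.
      At g: \Box (p \to (q \to p)) requires p \to (q \to p) at every successor {a, b, c, d, e, f}.
        At a: p \to (q \to p) is true.
        At b: p \to (q \to p) is true.
        At c: p \to (q \to p) is true.
        At d: p \to (q \to p) is true.
        At e: p \to (q \to p) is true.
        At f: p \to (q \to p) is true.
      So \Box (p \to (q \to p)) is true at g.
  So \Box \Box (p \to (q \to p)) is true at c.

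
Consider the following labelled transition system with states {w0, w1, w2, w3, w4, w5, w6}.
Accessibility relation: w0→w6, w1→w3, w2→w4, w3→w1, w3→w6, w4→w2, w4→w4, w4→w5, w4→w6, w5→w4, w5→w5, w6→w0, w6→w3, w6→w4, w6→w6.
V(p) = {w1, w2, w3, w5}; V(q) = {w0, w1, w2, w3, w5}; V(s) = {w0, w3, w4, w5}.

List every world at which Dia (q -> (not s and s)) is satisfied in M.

Let φ = Dia (q -> (not s and s)). Evaluate φ at each world:
  w0 (successors {w6}): φ is true.
  w1 (successors {w3}): φ is false.
  w2 (successors {w4}): φ is true.
  w3 (successors {w1, w6}): φ is true.
  w4 (successors {w2, w4, w5, w6}): φ is true.
  w5 (successors {w4, w5}): φ is true.
  w6 (successors {w0, w3, w4, w6}): φ is true.
For instance, at w6:
  At w6: Dia (q -> (not s and s)) requires q -> (not s and s) at some successor in {w0, w3, w4, w6}.
    q -> (not s and s) holds at w4, so Dia (q -> (not s and s)) is true at w6.
Satisfying worlds: {w0, w2, w3, w4, w5, w6}

w0, w2, w3, w4, w5, w6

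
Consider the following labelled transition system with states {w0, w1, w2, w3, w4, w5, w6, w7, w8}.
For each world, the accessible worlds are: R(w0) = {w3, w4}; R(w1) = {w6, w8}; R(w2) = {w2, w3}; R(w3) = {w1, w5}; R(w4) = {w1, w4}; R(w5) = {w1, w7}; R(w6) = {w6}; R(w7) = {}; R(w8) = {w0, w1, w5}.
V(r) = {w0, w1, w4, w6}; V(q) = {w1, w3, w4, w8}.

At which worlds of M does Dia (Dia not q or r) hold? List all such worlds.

Let φ = Dia (Dia not q or r). Evaluate φ at each world:
  w0 (successors {w3, w4}): φ is true.
  w1 (successors {w6, w8}): φ is true.
  w2 (successors {w2, w3}): φ is true.
  w3 (successors {w1, w5}): φ is true.
  w4 (successors {w1, w4}): φ is true.
  w5 (successors {w1, w7}): φ is true.
  w6 (successors {w6}): φ is true.
  w7 (successors ∅): φ is false.
  w8 (successors {w0, w1, w5}): φ is true.
For instance, at w0:
  At w0: Dia (Dia not q or r) requires Dia not q or r at some successor in {w3, w4}.
    Dia not q or r holds at w3, so Dia (Dia not q or r) is true at w0.
      At w3: Dia not q is true, r is false, so Dia not q or r is true.
Satisfying worlds: {w0, w1, w2, w3, w4, w5, w6, w8}

w0, w1, w2, w3, w4, w5, w6, w8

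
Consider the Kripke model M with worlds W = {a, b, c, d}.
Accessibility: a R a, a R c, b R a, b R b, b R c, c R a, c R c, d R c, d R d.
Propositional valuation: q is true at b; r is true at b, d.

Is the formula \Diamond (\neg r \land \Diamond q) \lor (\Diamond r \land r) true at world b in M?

Yes

At b: \Diamond (\neg r \land \Diamond q) is false, \Diamond r \land r is true, so \Diamond (\neg r \land \Diamond q) \lor (\Diamond r \land r) is true.
  At b: \Diamond (\neg r \land \Diamond q) requires \neg r \land \Diamond q at some successor in {a, b, c}.
    At a: \neg r \land \Diamond q is false.
    At b: \neg r \land \Diamond q is false.
    At c: \neg r \land \Diamond q is false.
  So \Diamond (\neg r \land \Diamond q) is false at b.
  At b: \Diamond r is true, r is true, so \Diamond r \land r is true.
    At b: \Diamond r requires r at some successor in {a, b, c}.
      r holds at b, so \Diamond r is true at b.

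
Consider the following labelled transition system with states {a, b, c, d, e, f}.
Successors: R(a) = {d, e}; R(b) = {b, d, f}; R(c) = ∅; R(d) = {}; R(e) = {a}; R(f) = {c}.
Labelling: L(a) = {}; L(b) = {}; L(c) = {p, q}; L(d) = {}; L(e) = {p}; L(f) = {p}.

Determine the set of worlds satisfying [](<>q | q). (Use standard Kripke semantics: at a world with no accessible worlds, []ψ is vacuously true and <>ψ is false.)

Let φ = [](<>q | q). Evaluate φ at each world:
  a (successors {d, e}): φ is false.
  b (successors {b, d, f}): φ is false.
  c (successors ∅): φ is true.
  d (successors ∅): φ is true.
  e (successors {a}): φ is false.
  f (successors {c}): φ is true.
For instance, at a:
  At a: [](<>q | q) requires <>q | q at every successor {d, e}.
    <>q | q fails at d, so [](<>q | q) is false at a.
      At d: <>q is false, q is false, so <>q | q is false.
Satisfying worlds: {c, d, f}

c, d, f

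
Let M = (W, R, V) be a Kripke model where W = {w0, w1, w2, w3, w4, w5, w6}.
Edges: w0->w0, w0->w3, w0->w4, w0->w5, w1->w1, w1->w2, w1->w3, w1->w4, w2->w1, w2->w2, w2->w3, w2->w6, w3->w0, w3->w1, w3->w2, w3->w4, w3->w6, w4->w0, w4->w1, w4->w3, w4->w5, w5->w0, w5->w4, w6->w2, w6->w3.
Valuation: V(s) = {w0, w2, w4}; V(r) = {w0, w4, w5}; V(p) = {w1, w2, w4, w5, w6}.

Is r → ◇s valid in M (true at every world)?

Recall that ◇ψ holds at a world iff ψ holds at some accessible world.
Let φ = r → ◇s. Evaluate φ at each world:
  w0 (successors {w0, w3, w4, w5}): φ is true.
  w1 (successors {w1, w2, w3, w4}): φ is true.
  w2 (successors {w1, w2, w3, w6}): φ is true.
  w3 (successors {w0, w1, w2, w4, w6}): φ is true.
  w4 (successors {w0, w1, w3, w5}): φ is true.
  w5 (successors {w0, w4}): φ is true.
  w6 (successors {w2, w3}): φ is true.
For instance, at w3:
  At w3: r is false, ◇s is true, so r → ◇s is true.
    At w3: ◇s requires s at some successor in {w0, w1, w2, w4, w6}.
      s holds at w0, so ◇s is true at w3.

Yes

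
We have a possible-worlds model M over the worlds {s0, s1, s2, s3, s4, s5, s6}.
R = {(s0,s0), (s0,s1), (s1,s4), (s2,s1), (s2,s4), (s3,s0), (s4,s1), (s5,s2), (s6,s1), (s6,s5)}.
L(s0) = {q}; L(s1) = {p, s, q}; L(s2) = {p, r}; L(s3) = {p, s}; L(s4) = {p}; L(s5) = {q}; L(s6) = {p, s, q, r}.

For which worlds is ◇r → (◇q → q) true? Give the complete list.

s0, s1, s2, s3, s4, s5, s6

Recall that ◇ψ holds at a world iff ψ holds at some accessible world.
Let φ = ◇r → (◇q → q). Evaluate φ at each world:
  s0 (successors {s0, s1}): φ is true.
  s1 (successors {s4}): φ is true.
  s2 (successors {s1, s4}): φ is true.
  s3 (successors {s0}): φ is true.
  s4 (successors {s1}): φ is true.
  s5 (successors {s2}): φ is true.
  s6 (successors {s1, s5}): φ is true.
For instance, at s0:
  At s0: ◇r is false, ◇q → q is true, so ◇r → (◇q → q) is true.
    At s0: ◇r requires r at some successor in {s0, s1}.
      At s0: r is false.
      At s1: r is false.
    So ◇r is false at s0.
    At s0: ◇q is true, q is true, so ◇q → q is true.
      At s0: ◇q requires q at some successor in {s0, s1}.
        q holds at s0, so ◇q is true at s0.
Satisfying worlds: {s0, s1, s2, s3, s4, s5, s6}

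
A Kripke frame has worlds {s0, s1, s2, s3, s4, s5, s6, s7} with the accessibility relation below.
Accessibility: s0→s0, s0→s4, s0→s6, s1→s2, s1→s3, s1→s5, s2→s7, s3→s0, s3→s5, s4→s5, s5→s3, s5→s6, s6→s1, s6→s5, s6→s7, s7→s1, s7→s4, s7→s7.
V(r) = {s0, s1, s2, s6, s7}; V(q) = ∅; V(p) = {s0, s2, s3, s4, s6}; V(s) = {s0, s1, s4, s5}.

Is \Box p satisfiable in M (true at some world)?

Yes

Recall that \Box ψ holds at a world iff ψ holds at every accessible world, and \Diamond ψ holds iff ψ holds at some accessible world.
Let φ = \Box p. Evaluate φ at each world:
  s0 (successors {s0, s4, s6}): φ is true.
  s1 (successors {s2, s3, s5}): φ is false.
  s2 (successors {s7}): φ is false.
  s3 (successors {s0, s5}): φ is false.
  s4 (successors {s5}): φ is false.
  s5 (successors {s3, s6}): φ is true.
  s6 (successors {s1, s5, s7}): φ is false.
  s7 (successors {s1, s4, s7}): φ is false.
Detail at s0 (witness):
  At s0: \Box p requires p at every successor {s0, s4, s6}.
    At s0: p is true.
    At s4: p is true.
    At s6: p is true.
  So \Box p is true at s0.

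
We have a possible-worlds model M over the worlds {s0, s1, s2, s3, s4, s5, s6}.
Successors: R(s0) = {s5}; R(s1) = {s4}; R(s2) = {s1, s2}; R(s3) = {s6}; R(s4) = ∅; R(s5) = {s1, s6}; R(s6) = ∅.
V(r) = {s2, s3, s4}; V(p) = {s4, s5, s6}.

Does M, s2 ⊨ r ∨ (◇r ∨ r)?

At s2: r is true, ◇r ∨ r is true, so r ∨ (◇r ∨ r) is true.
  At s2: ◇r is true, r is true, so ◇r ∨ r is true.
    At s2: ◇r requires r at some successor in {s1, s2}.
      r holds at s2, so ◇r is true at s2.

Yes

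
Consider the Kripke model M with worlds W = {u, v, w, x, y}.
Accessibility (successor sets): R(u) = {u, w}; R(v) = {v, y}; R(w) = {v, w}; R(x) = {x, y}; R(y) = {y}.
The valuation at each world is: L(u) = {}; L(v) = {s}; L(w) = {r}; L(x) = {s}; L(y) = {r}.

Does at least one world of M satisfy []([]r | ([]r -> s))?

Yes

Recall that []ψ holds at a world iff ψ holds at every accessible world, and <>ψ holds iff ψ holds at some accessible world.
Let φ = []([]r | ([]r -> s)). Evaluate φ at each world:
  u (successors {u, w}): φ is true.
  v (successors {v, y}): φ is true.
  w (successors {v, w}): φ is true.
  x (successors {x, y}): φ is true.
  y (successors {y}): φ is true.
Detail at u (witness):
  At u: []([]r | ([]r -> s)) requires []r | ([]r -> s) at every successor {u, w}.
      At u: []r is false, []r -> s is true, so []r | ([]r -> s) is true.
      At w: []r is false, []r -> s is true, so []r | ([]r -> s) is true.
  So []([]r | ([]r -> s)) is true at u.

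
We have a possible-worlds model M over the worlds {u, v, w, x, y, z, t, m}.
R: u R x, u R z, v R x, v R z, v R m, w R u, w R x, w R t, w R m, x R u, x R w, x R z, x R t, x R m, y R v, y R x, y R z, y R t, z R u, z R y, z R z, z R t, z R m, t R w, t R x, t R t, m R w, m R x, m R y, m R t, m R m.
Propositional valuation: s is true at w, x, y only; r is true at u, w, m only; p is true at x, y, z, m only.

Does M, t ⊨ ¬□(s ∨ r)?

At t: □(s ∨ r) is false, so ¬□(s ∨ r) is true.
  At t: □(s ∨ r) requires s ∨ r at every successor {w, x, t}.
    s ∨ r fails at t, so □(s ∨ r) is false at t.

Yes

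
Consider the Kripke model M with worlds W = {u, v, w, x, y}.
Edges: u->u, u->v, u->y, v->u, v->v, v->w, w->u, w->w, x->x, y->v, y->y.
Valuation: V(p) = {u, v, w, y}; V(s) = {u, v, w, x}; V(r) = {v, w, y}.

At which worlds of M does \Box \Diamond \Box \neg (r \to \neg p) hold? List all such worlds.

none

Recall that \Box ψ holds at a world iff ψ holds at every accessible world, and \Diamond ψ holds iff ψ holds at some accessible world.
Let φ = \Box \Diamond \Box \neg (r \to \neg p). Evaluate φ at each world:
  u (successors {u, v, y}): φ is false.
  v (successors {u, v, w}): φ is false.
  w (successors {u, w}): φ is false.
  x (successors {x}): φ is false.
  y (successors {v, y}): φ is false.
For instance, at w:
  At w: \Box \Diamond \Box \neg (r \to \neg p) requires \Diamond \Box \neg (r \to \neg p) at every successor {u, w}.
    \Diamond \Box \neg (r \to \neg p) fails at w, so \Box \Diamond \Box \neg (r \to \neg p) is false at w.
      At w: \Diamond \Box \neg (r \to \neg p) requires \Box \neg (r \to \neg p) at some successor in {u, w}.
        At u: \Box \neg (r \to \neg p) is false.
        At w: \Box \neg (r \to \neg p) is false.
      So \Diamond \Box \neg (r \to \neg p) is false at w.
Satisfying worlds: none.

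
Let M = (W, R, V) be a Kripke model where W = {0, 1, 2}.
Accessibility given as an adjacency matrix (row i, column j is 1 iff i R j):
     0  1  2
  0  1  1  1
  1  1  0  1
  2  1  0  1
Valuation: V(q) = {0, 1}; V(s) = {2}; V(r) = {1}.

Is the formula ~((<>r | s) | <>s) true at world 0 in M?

At 0: (<>r | s) | <>s is true, so ~((<>r | s) | <>s) is false.
  At 0: <>r | s is true, <>s is true, so (<>r | s) | <>s is true.
    At 0: <>r is true, s is false, so <>r | s is true.
      At 0: <>r requires r at some successor in {0, 1, 2}.
        r holds at 1, so <>r is true at 0.
    At 0: <>s requires s at some successor in {0, 1, 2}.
      s holds at 2, so <>s is true at 0.

No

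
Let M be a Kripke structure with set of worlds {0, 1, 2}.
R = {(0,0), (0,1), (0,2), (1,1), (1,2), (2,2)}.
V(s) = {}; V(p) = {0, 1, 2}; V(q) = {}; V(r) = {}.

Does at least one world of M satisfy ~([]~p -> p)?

Let φ = ~([]~p -> p). Evaluate φ at each world:
  0 (successors {0, 1, 2}): φ is false.
  1 (successors {1, 2}): φ is false.
  2 (successors {2}): φ is false.
For instance, at 0:
  At 0: []~p -> p is true, so ~([]~p -> p) is false.
    At 0: []~p is false, p is true, so []~p -> p is true.
      At 0: []~p requires ~p at every successor {0, 1, 2}.
        ~p fails at 0, so []~p is false at 0.

No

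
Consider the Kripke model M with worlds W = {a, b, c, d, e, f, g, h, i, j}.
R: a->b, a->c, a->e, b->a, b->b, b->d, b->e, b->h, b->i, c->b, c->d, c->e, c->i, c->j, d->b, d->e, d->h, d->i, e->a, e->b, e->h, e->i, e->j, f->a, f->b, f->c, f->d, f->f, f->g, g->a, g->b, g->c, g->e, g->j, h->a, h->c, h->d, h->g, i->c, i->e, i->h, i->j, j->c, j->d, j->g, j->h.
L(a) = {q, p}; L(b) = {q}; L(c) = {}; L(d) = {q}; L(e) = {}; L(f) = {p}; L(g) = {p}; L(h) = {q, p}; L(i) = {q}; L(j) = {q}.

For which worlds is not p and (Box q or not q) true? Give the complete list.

Let φ = not p and (Box q or not q). Evaluate φ at each world:
  a (successors {b, c, e}): φ is false.
  b (successors {a, b, d, e, h, i}): φ is false.
  c (successors {b, d, e, i, j}): φ is true.
  d (successors {b, e, h, i}): φ is false.
  e (successors {a, b, h, i, j}): φ is true.
  f (successors {a, b, c, d, f, g}): φ is false.
  g (successors {a, b, c, e, j}): φ is false.
  h (successors {a, c, d, g}): φ is false.
  i (successors {c, e, h, j}): φ is false.
  j (successors {c, d, g, h}): φ is false.
For instance, at g:
  At g: not p is false, Box q or not q is true, so not p and (Box q or not q) is false.
    At g: Box q is false, not q is true, so Box q or not q is true.
      At g: Box q requires q at every successor {a, b, c, e, j}.
        q fails at c, so Box q is false at g.
Satisfying worlds: {c, e}

c, e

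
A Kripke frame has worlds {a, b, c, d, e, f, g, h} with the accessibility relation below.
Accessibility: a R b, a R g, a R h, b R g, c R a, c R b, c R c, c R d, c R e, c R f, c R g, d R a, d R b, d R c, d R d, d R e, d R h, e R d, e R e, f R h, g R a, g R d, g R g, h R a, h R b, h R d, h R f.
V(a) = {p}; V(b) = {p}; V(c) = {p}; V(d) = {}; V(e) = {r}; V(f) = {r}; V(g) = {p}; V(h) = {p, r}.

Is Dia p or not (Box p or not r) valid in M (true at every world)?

Yes

Let φ = Dia p or not (Box p or not r). Evaluate φ at each world:
  a (successors {b, g, h}): φ is true.
  b (successors {g}): φ is true.
  c (successors {a, b, c, d, e, f, g}): φ is true.
  d (successors {a, b, c, d, e, h}): φ is true.
  e (successors {d, e}): φ is true.
  f (successors {h}): φ is true.
  g (successors {a, d, g}): φ is true.
  h (successors {a, b, d, f}): φ is true.
For instance, at d:
  At d: Dia p is true, not (Box p or not r) is false, so Dia p or not (Box p or not r) is true.
    At d: Dia p requires p at some successor in {a, b, c, d, e, h}.
      p holds at a, so Dia p is true at d.
    At d: Box p or not r is true, so not (Box p or not r) is false.
      At d: Box p is false, not r is true, so Box p or not r is true.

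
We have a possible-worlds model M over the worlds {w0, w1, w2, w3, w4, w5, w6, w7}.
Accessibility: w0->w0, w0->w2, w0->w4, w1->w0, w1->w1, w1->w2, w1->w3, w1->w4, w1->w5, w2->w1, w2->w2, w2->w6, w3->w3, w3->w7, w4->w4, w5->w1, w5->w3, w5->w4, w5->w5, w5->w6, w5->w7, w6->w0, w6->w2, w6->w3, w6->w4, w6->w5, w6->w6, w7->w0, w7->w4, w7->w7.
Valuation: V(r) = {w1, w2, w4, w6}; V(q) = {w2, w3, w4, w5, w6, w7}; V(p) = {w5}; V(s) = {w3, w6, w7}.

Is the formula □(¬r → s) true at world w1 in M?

No

At w1: □(¬r → s) requires ¬r → s at every successor {w0, w1, w2, w3, w4, w5}.
  ¬r → s fails at w0, so □(¬r → s) is false at w1.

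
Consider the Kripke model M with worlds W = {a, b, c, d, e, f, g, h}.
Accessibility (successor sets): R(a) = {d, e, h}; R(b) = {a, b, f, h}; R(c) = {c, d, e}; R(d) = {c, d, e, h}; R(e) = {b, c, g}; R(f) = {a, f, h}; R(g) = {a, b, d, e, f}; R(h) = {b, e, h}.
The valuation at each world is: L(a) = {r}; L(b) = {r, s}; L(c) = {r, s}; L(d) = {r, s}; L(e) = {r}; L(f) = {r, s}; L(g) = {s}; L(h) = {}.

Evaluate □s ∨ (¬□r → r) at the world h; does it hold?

At h: □s is false, ¬□r → r is false, so □s ∨ (¬□r → r) is false.
  At h: □s requires s at every successor {b, e, h}.
    s fails at e, so □s is false at h.
  At h: ¬□r is true, r is false, so ¬□r → r is false.
    At h: □r is false, so ¬□r is true.
      At h: □r requires r at every successor {b, e, h}.
        r fails at h, so □r is false at h.

No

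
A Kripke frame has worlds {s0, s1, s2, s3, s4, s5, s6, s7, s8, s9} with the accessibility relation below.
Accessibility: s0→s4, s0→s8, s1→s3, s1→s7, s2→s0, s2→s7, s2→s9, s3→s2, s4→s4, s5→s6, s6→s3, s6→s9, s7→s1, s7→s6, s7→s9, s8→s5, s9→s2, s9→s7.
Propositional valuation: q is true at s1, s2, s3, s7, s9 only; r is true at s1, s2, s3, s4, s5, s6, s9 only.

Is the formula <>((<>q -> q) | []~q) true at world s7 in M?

Yes

Recall that []ψ holds at a world iff ψ holds at every accessible world, and <>ψ holds iff ψ holds at some accessible world.
At s7: <>((<>q -> q) | []~q) requires (<>q -> q) | []~q at some successor in {s1, s6, s9}.
  (<>q -> q) | []~q holds at s1, so <>((<>q -> q) | []~q) is true at s7.
    At s1: <>q -> q is true, []~q is false, so (<>q -> q) | []~q is true.
      At s1: <>q is true, q is true, so <>q -> q is true.
      At s1: []~q requires ~q at every successor {s3, s7}.
        ~q fails at s3, so []~q is false at s1.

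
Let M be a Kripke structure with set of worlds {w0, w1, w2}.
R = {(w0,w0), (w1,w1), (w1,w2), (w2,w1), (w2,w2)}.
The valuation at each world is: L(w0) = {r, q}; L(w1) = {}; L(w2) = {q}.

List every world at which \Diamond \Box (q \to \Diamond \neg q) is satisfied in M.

w1, w2

Let φ = \Diamond \Box (q \to \Diamond \neg q). Evaluate φ at each world:
  w0 (successors {w0}): φ is false.
  w1 (successors {w1, w2}): φ is true.
  w2 (successors {w1, w2}): φ is true.
For instance, at w0:
  At w0: \Diamond \Box (q \to \Diamond \neg q) requires \Box (q \to \Diamond \neg q) at some successor in {w0}.
    At w0: \Box (q \to \Diamond \neg q) is false.
  So \Diamond \Box (q \to \Diamond \neg q) is false at w0.
Satisfying worlds: {w1, w2}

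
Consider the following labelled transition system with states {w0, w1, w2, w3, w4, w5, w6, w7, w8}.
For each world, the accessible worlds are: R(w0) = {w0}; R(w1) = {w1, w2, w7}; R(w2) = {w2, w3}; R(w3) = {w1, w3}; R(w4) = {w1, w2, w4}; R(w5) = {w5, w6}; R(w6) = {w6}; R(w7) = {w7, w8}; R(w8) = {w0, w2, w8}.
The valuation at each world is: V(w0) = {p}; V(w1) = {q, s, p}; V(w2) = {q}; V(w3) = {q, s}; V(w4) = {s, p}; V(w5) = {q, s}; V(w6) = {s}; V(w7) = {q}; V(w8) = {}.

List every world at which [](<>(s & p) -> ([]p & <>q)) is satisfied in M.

Let φ = [](<>(s & p) -> ([]p & <>q)). Evaluate φ at each world:
  w0 (successors {w0}): φ is true.
  w1 (successors {w1, w2, w7}): φ is false.
  w2 (successors {w2, w3}): φ is false.
  w3 (successors {w1, w3}): φ is false.
  w4 (successors {w1, w2, w4}): φ is false.
  w5 (successors {w5, w6}): φ is true.
  w6 (successors {w6}): φ is true.
  w7 (successors {w7, w8}): φ is true.
  w8 (successors {w0, w2, w8}): φ is true.
For instance, at w3:
  At w3: [](<>(s & p) -> ([]p & <>q)) requires <>(s & p) -> ([]p & <>q) at every successor {w1, w3}.
    <>(s & p) -> ([]p & <>q) fails at w1, so [](<>(s & p) -> ([]p & <>q)) is false at w3.
      At w1: <>(s & p) is true, []p & <>q is false, so <>(s & p) -> ([]p & <>q) is false.
Satisfying worlds: {w0, w5, w6, w7, w8}

w0, w5, w6, w7, w8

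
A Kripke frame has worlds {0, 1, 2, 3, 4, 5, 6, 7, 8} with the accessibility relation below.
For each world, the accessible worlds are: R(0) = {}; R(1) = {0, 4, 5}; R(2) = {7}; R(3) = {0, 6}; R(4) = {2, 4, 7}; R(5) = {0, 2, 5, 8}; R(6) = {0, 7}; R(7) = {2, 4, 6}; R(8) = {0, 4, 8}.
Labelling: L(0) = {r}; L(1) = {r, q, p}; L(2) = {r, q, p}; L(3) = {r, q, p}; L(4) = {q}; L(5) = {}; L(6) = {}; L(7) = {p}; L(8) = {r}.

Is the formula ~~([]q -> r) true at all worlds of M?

Yes

Let φ = ~~([]q -> r). Evaluate φ at each world:
  0 (successors ∅): φ is true.
  1 (successors {0, 4, 5}): φ is true.
  2 (successors {7}): φ is true.
  3 (successors {0, 6}): φ is true.
  4 (successors {2, 4, 7}): φ is true.
  5 (successors {0, 2, 5, 8}): φ is true.
  6 (successors {0, 7}): φ is true.
  7 (successors {2, 4, 6}): φ is true.
  8 (successors {0, 4, 8}): φ is true.
For instance, at 1:
  At 1: ~([]q -> r) is false, so ~~([]q -> r) is true.
    At 1: []q -> r is true, so ~([]q -> r) is false.
      At 1: []q is false, r is true, so []q -> r is true.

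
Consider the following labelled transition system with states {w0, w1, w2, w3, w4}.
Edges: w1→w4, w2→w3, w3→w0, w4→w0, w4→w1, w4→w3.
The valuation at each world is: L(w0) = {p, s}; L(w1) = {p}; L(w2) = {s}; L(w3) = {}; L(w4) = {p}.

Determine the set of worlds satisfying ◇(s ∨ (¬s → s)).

Recall that ◇ψ holds at a world iff ψ holds at some accessible world.
Let φ = ◇(s ∨ (¬s → s)). Evaluate φ at each world:
  w0 (successors ∅): φ is false.
  w1 (successors {w4}): φ is false.
  w2 (successors {w3}): φ is false.
  w3 (successors {w0}): φ is true.
  w4 (successors {w0, w1, w3}): φ is true.
For instance, at w3:
  At w3: ◇(s ∨ (¬s → s)) requires s ∨ (¬s → s) at some successor in {w0}.
    s ∨ (¬s → s) holds at w0, so ◇(s ∨ (¬s → s)) is true at w3.
Satisfying worlds: {w3, w4}

w3, w4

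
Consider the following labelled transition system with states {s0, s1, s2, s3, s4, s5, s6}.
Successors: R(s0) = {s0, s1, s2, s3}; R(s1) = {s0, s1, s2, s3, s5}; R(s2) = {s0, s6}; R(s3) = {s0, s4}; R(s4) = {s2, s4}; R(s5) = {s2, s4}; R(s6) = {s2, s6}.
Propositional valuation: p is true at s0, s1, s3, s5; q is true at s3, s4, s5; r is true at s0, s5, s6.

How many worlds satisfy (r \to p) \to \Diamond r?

Let φ = (r \to p) \to \Diamond r. Evaluate φ at each world:
  s0 (successors {s0, s1, s2, s3}): φ is true.
  s1 (successors {s0, s1, s2, s3, s5}): φ is true.
  s2 (successors {s0, s6}): φ is true.
  s3 (successors {s0, s4}): φ is true.
  s4 (successors {s2, s4}): φ is false.
  s5 (successors {s2, s4}): φ is false.
  s6 (successors {s2, s6}): φ is true.
For instance, at s6:
  At s6: r \to p is false, \Diamond r is true, so (r \to p) \to \Diamond r is true.
    At s6: \Diamond r requires r at some successor in {s2, s6}.
      r holds at s6, so \Diamond r is true at s6.
Satisfying worlds: {s0, s1, s2, s3, s6}

5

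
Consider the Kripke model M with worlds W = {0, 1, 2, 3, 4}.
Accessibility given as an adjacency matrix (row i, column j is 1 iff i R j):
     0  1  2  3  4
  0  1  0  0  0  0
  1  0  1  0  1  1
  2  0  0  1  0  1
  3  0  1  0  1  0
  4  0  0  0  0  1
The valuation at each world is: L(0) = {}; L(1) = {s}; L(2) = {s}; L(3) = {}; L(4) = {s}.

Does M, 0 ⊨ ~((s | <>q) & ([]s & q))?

At 0: (s | <>q) & ([]s & q) is false, so ~((s | <>q) & ([]s & q)) is true.
  At 0: s | <>q is false, []s & q is false, so (s | <>q) & ([]s & q) is false.
    At 0: s is false, <>q is false, so s | <>q is false.
      At 0: <>q requires q at some successor in {0}.
        At 0: q is false.
      So <>q is false at 0.
    At 0: []s is false, q is false, so []s & q is false.
      At 0: []s requires s at every successor {0}.
        s fails at 0, so []s is false at 0.

Yes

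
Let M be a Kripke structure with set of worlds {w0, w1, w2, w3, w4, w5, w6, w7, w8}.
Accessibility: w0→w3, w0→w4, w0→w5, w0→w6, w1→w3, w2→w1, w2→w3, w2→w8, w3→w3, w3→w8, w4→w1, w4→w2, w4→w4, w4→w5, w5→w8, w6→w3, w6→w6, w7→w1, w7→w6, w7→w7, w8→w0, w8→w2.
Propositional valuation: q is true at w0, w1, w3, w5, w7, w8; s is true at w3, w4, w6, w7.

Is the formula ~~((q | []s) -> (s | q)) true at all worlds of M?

Yes

Recall that []ψ holds at a world iff ψ holds at every accessible world, and <>ψ holds iff ψ holds at some accessible world.
Let φ = ~~((q | []s) -> (s | q)). Evaluate φ at each world:
  w0 (successors {w3, w4, w5, w6}): φ is true.
  w1 (successors {w3}): φ is true.
  w2 (successors {w1, w3, w8}): φ is true.
  w3 (successors {w3, w8}): φ is true.
  w4 (successors {w1, w2, w4, w5}): φ is true.
  w5 (successors {w8}): φ is true.
  w6 (successors {w3, w6}): φ is true.
  w7 (successors {w1, w6, w7}): φ is true.
  w8 (successors {w0, w2}): φ is true.
For instance, at w7:
  At w7: ~((q | []s) -> (s | q)) is false, so ~~((q | []s) -> (s | q)) is true.
    At w7: (q | []s) -> (s | q) is true, so ~((q | []s) -> (s | q)) is false.
      At w7: q | []s is true, s | q is true, so (q | []s) -> (s | q) is true.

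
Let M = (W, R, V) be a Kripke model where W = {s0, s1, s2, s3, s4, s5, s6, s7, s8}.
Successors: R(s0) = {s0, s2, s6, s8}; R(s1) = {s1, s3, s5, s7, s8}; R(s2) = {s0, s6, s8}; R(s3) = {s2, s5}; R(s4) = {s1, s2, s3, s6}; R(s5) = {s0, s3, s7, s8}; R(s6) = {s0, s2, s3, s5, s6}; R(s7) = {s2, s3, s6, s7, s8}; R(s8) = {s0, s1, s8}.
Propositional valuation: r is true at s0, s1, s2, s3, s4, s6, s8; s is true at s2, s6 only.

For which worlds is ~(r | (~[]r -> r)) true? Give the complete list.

Let φ = ~(r | (~[]r -> r)). Evaluate φ at each world:
  s0 (successors {s0, s2, s6, s8}): φ is false.
  s1 (successors {s1, s3, s5, s7, s8}): φ is false.
  s2 (successors {s0, s6, s8}): φ is false.
  s3 (successors {s2, s5}): φ is false.
  s4 (successors {s1, s2, s3, s6}): φ is false.
  s5 (successors {s0, s3, s7, s8}): φ is true.
  s6 (successors {s0, s2, s3, s5, s6}): φ is false.
  s7 (successors {s2, s3, s6, s7, s8}): φ is true.
  s8 (successors {s0, s1, s8}): φ is false.
For instance, at s8:
  At s8: r | (~[]r -> r) is true, so ~(r | (~[]r -> r)) is false.
    At s8: r is true, ~[]r -> r is true, so r | (~[]r -> r) is true.
      At s8: ~[]r is false, r is true, so ~[]r -> r is true.
Satisfying worlds: {s5, s7}

s5, s7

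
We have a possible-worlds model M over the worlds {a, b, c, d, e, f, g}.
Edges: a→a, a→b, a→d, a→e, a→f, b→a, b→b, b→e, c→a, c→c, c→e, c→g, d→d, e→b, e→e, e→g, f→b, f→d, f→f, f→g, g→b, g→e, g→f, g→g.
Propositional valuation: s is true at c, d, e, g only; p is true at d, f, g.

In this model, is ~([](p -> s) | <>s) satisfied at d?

No

At d: [](p -> s) | <>s is true, so ~([](p -> s) | <>s) is false.
  At d: [](p -> s) is true, <>s is true, so [](p -> s) | <>s is true.
    At d: [](p -> s) requires p -> s at every successor {d}.
      At d: p -> s is true.
    So [](p -> s) is true at d.
    At d: <>s requires s at some successor in {d}.
      s holds at d, so <>s is true at d.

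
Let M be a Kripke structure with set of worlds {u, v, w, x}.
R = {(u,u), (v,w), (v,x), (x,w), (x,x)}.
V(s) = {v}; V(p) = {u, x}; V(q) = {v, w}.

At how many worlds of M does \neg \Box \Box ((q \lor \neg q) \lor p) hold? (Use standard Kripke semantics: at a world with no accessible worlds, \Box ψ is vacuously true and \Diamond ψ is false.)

0

Let φ = \neg \Box \Box ((q \lor \neg q) \lor p). Evaluate φ at each world:
  u (successors {u}): φ is false.
  v (successors {w, x}): φ is false.
  w (successors ∅): φ is false.
  x (successors {w, x}): φ is false.
For instance, at x:
  At x: \Box \Box ((q \lor \neg q) \lor p) is true, so \neg \Box \Box ((q \lor \neg q) \lor p) is false.
    At x: \Box \Box ((q \lor \neg q) \lor p) requires \Box ((q \lor \neg q) \lor p) at every successor {w, x}.
      At w: \Box ((q \lor \neg q) \lor p) is true.
      At x: \Box ((q \lor \neg q) \lor p) is true.
    So \Box \Box ((q \lor \neg q) \lor p) is true at x.
Satisfying worlds: none.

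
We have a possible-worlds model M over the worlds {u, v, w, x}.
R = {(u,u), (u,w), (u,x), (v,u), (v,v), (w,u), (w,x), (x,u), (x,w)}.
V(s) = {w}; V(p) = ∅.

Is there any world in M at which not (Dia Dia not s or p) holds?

Let φ = not (Dia Dia not s or p). Evaluate φ at each world:
  u (successors {u, w, x}): φ is false.
  v (successors {u, v}): φ is false.
  w (successors {u, x}): φ is false.
  x (successors {u, w}): φ is false.
For instance, at x:
  At x: Dia Dia not s or p is true, so not (Dia Dia not s or p) is false.
    At x: Dia Dia not s is true, p is false, so Dia Dia not s or p is true.
      At x: Dia Dia not s requires Dia not s at some successor in {u, w}.
        Dia not s holds at u, so Dia Dia not s is true at x.

No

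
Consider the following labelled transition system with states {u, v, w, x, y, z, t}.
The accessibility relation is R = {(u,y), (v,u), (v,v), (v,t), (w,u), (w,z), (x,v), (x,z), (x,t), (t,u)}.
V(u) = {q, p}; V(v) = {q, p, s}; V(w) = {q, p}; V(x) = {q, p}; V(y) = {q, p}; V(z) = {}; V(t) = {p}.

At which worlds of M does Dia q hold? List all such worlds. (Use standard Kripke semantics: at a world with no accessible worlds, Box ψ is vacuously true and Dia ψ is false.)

Let φ = Dia q. Evaluate φ at each world:
  u (successors {y}): φ is true.
  v (successors {u, v, t}): φ is true.
  w (successors {u, z}): φ is true.
  x (successors {v, z, t}): φ is true.
  y (successors ∅): φ is false.
  z (successors ∅): φ is false.
  t (successors {u}): φ is true.
For instance, at x:
  At x: Dia q requires q at some successor in {v, z, t}.
    q holds at v, so Dia q is true at x.
Satisfying worlds: {u, v, w, x, t}

u, v, w, x, t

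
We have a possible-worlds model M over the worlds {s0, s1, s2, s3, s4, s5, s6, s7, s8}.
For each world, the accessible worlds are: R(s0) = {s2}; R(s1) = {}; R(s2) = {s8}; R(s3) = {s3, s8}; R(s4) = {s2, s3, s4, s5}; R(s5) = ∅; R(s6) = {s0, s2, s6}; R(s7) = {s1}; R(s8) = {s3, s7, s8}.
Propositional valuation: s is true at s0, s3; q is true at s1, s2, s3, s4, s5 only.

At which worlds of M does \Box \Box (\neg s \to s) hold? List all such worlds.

Let φ = \Box \Box (\neg s \to s). Evaluate φ at each world:
  s0 (successors {s2}): φ is false.
  s1 (successors ∅): φ is true.
  s2 (successors {s8}): φ is false.
  s3 (successors {s3, s8}): φ is false.
  s4 (successors {s2, s3, s4, s5}): φ is false.
  s5 (successors ∅): φ is true.
  s6 (successors {s0, s2, s6}): φ is false.
  s7 (successors {s1}): φ is true.
  s8 (successors {s3, s7, s8}): φ is false.
For instance, at s2:
  At s2: \Box \Box (\neg s \to s) requires \Box (\neg s \to s) at every successor {s8}.
    \Box (\neg s \to s) fails at s8, so \Box \Box (\neg s \to s) is false at s2.
      At s8: \Box (\neg s \to s) requires \neg s \to s at every successor {s3, s7, s8}.
        \neg s \to s fails at s7, so \Box (\neg s \to s) is false at s8.
Satisfying worlds: {s1, s5, s7}

s1, s5, s7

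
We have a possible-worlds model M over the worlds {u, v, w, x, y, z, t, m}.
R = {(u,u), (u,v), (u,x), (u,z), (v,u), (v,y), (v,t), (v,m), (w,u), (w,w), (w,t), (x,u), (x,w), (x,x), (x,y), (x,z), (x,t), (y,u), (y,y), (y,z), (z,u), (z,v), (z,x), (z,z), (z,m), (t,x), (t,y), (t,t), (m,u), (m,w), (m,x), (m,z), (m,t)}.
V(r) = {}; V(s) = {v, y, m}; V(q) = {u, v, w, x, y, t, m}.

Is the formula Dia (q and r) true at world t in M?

No

At t: Dia (q and r) requires q and r at some successor in {x, y, t}.
  At x: q and r is false.
  At y: q and r is false.
  At t: q and r is false.
So Dia (q and r) is false at t.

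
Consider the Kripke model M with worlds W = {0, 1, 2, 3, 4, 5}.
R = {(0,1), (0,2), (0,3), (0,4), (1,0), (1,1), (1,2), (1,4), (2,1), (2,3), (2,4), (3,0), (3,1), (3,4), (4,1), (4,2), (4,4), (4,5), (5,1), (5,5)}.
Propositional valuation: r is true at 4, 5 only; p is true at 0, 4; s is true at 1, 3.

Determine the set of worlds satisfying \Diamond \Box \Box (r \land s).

Let φ = \Diamond \Box \Box (r \land s). Evaluate φ at each world:
  0 (successors {1, 2, 3, 4}): φ is false.
  1 (successors {0, 1, 2, 4}): φ is false.
  2 (successors {1, 3, 4}): φ is false.
  3 (successors {0, 1, 4}): φ is false.
  4 (successors {1, 2, 4, 5}): φ is false.
  5 (successors {1, 5}): φ is false.
For instance, at 2:
  At 2: \Diamond \Box \Box (r \land s) requires \Box \Box (r \land s) at some successor in {1, 3, 4}.
    At 1: \Box \Box (r \land s) is false.
    At 3: \Box \Box (r \land s) is false.
    At 4: \Box \Box (r \land s) is false.
  So \Diamond \Box \Box (r \land s) is false at 2.
Satisfying worlds: none.

none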